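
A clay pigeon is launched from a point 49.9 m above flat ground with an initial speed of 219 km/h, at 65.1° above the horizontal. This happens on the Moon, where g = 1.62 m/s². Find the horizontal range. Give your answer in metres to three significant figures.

Convert: 219 km/h = 219/3.6 = 60.83 m/s.
Components: vₓ = 60.83 cos 65.1° = 25.61 m/s, v_y0 = 60.83 sin 65.1° = 55.18 m/s.
With up positive and y = 0 at the ground: y(t) = 49.9 + (55.18) t − 0.8100 t². Setting y = 0 and taking the positive root: t = [55.18 + √(55.18² + 2·1.62·49.9)] / 1.62 = (55.18 + 56.62) / 1.62 = 69.01 s.
Horizontal distance: R = vₓ t = 25.61 × 69.01 = 1768 m.

1770 m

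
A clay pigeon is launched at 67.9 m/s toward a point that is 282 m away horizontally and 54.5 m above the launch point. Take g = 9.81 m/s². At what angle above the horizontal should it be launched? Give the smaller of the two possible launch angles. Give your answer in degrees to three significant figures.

Trajectory: y = x tanθ − g x² (1 + tan²θ)/(2v₀²). With x = 282, y = 54.5, v₀ = 67.9, g = 9.81:
84.61 tan²θ − 282 tanθ + (139.1) = 0.
tanθ = [282 ± √(282² − 4 × 84.61 × (139.1))] / (2 × 84.61) = (282 ± 180.1) / 169.2, giving tanθ = 0.6020 or 2.731.
θ = 31.05° or 69.89°; the smaller is 31.05°.

31.0°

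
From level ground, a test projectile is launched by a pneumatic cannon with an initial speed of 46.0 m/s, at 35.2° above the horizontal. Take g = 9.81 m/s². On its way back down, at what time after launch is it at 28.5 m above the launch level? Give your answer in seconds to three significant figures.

vₓ = 46.00 cos 35.2° = 37.59 m/s; v_y0 = 46.00 sin 35.2° = 26.52 m/s.
Height y(t) = 26.52 t − 4.905 t² = 28.5 gives 4.905 t² − 26.52 t + 28.5 = 0.
t = [26.52 ± √(26.52² − 2·9.81·28.5)] / 9.81 = (26.52 ± 12.00) / 9.81, so t = 1.480 s or t = 3.926 s.
The descending-branch root is 3.926 s.

3.93 s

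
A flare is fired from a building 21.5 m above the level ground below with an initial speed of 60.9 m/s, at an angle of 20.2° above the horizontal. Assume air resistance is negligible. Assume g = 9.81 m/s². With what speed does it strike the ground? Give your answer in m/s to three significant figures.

64.3 m/s

Components: vₓ = 60.90 cos 20.2° = 57.15 m/s, v_y0 = 60.90 sin 20.2° = 21.03 m/s.
Vertical motion (up positive, ground at y = 0): 4.905 t² − (21.03) t − 21.5 = 0, so t = (21.03 + √(21.03² + 2·9.81·21.5)) / 9.81 = (21.03 + 29.39) / 9.81 = 5.140 s.
Vertical velocity at impact: v_y = v_y0 − g t = 21.03 − 9.81 × 5.140 = −29.39 m/s.
Speed: |v| = √(vₓ² + v_y²) = √(57.15² + 29.39²) = 64.27 m/s.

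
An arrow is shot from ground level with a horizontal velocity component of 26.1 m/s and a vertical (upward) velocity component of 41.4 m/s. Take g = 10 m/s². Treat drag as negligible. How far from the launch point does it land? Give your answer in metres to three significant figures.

216 m

Time aloft: T = 2 v_y0 / g = 2 × 41.40 / 10.0 = 8.280 s.
Range: R = vₓ T = 26.10 × 8.280 = 216.1 m.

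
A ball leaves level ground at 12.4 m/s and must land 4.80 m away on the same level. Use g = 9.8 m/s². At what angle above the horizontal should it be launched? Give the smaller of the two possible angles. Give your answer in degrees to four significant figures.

8.907°

From R = (v₀²/g) sin 2θ: sin 2θ = 9.80 × 4.80 / 153.76 = 0.3059.
2θ = 17.81° or 180° − 17.81° = 162.2°, so θ = 8.907° or 81.09°.
The smaller angle is 8.907°.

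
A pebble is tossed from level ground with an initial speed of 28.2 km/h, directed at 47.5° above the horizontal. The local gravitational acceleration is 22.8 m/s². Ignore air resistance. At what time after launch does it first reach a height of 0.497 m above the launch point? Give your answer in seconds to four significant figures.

Convert: 28.2 km/h = 28.2/3.6 = 7.833 m/s.
vₓ = 7.833 cos 47.5° = 5.292 m/s; v_y0 = 7.833 sin 47.5° = 5.775 m/s.
Require v_y0 t − ½ g t² = 0.497, i.e. 11.40 t² − 5.775 t + 0.497 = 0.
t = [5.775 ± √(5.775² − 2·22.8·0.497)] / 22.8 = (5.775 ± 3.270) / 22.8, so t = 0.1099 s or t = 0.3967 s.
The first (ascending) time is 0.1099 s.

0.1099 s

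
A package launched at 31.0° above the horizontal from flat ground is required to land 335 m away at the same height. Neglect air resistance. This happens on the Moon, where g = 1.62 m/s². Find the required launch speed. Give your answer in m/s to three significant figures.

Level-ground range: R = v₀² sin(2θ)/g, so v₀ = √(gR / sin 2θ).
v₀ = √(1.62 × 335 / sin 62.00°) = √(542.7 / 0.8829) = √614.65 = 24.79 m/s.

24.8 m/s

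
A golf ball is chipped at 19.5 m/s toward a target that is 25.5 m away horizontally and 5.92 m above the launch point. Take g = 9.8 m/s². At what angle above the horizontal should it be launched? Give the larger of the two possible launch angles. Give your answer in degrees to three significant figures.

Trajectory: y = x tanθ − g x² (1 + tan²θ)/(2v₀²). With x = 25.5, y = 5.92, v₀ = 19.5, g = 9.80:
8.379 tan²θ − 25.5 tanθ + (14.30) = 0.
tanθ = [25.5 ± √(25.5² − 4 × 8.379 × (14.30))] / (2 × 8.379) = (25.5 ± 13.08) / 16.76, giving tanθ = 0.7414 or 2.302.
θ = 36.55° or 66.52°; the larger is 66.52°.

66.5°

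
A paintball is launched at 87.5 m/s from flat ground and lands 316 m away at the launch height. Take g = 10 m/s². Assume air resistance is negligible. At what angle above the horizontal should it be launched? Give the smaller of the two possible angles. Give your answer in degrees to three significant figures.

12.2°

From R = (v₀²/g) sin 2θ: sin 2θ = 10.0 × 316 / 7656.2 = 0.4127.
2θ = 24.38° or 180° − 24.38° = 155.6°, so θ = 12.19° or 77.81°.
The smaller angle is 12.19°.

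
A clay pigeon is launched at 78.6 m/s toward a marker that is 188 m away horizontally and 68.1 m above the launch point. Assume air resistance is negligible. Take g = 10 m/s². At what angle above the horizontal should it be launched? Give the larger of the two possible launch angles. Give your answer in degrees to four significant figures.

Trajectory: y = x tanθ − g x² (1 + tan²θ)/(2v₀²). With x = 188, y = 68.1, v₀ = 78.6, g = 10.0:
28.60 tan²θ − 188 tanθ + (96.70) = 0.
tanθ = [188 ± √(188² − 4 × 28.60 × (96.70))] / (2 × 28.60) = (188 ± 155.8) / 57.21, giving tanθ = 0.5625 or 6.010.
θ = 29.36° or 80.55°; the larger is 80.55°.

80.55°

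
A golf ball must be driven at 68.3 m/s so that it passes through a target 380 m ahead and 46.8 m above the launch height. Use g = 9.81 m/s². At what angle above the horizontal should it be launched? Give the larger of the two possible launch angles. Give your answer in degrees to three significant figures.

Trajectory: y = x tanθ − g x² (1 + tan²θ)/(2v₀²). With x = 380, y = 46.8, v₀ = 68.3, g = 9.81:
151.8 tan²θ − 380 tanθ + (198.6) = 0.
tanθ = [380 ± √(380² − 4 × 151.8 × (198.6))] / (2 × 151.8) = (380 ± 154.2) / 303.7, giving tanθ = 0.7437 or 1.759.
θ = 36.64° or 60.38°; the larger is 60.38°.

60.4°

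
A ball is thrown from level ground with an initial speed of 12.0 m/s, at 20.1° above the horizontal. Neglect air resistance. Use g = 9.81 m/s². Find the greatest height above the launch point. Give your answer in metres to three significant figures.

Components: vₓ = 12.00 cos 20.1° = 11.27 m/s, v_y0 = 12.00 sin 20.1° = 4.124 m/s.
Maximum height: H = v_y0² / (2g) = 4.124² / (2 × 9.81) = 0.8668 m.

0.867 m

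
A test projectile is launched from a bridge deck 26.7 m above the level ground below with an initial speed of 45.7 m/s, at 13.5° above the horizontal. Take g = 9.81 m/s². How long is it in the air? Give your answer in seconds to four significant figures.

Components: vₓ = 45.70 cos 13.5° = 44.44 m/s, v_y0 = 45.70 sin 13.5° = 10.67 m/s.
The projectile lands when y = 26.7 + (10.67) t − ½·9.81·t² = 0. Positive root: t = (10.67 + √(10.67² + 2·9.81·26.7)) / 9.81 = (10.67 + 25.25) / 9.81 = 3.662 s.

3.662 s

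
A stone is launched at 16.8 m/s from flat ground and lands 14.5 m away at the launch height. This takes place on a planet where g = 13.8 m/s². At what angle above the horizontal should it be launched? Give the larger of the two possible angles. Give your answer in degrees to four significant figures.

From R = (v₀²/g) sin 2θ: sin 2θ = 13.8 × 14.5 / 282.24 = 0.7090.
2θ = 45.15° or 180° − 45.15° = 134.8°, so θ = 22.58° or 67.42°.
The larger angle is 67.42°.

67.42°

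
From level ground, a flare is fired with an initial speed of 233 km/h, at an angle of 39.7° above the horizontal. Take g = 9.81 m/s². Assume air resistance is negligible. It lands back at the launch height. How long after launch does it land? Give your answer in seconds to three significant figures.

Convert: 233 km/h = 233/3.6 = 64.72 m/s.
Components: vₓ = 64.72 cos 39.7° = 49.80 m/s, v_y0 = 64.72 sin 39.7° = 41.34 m/s.
Time of flight on level ground: T = 2 v_y0 / g = 2 × 41.34 / 9.81 = 8.429 s.

8.43 s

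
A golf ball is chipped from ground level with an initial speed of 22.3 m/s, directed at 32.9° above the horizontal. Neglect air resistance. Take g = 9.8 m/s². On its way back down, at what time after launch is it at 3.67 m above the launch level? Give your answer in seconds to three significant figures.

Resolve: vₓ = 22.30 cos 32.9° = 18.72 m/s and v_y0 = 22.30 sin 32.9° = 12.11 m/s.
Require v_y0 t − ½ g t² = 3.67, i.e. 4.900 t² − 12.11 t + 3.67 = 0.
t = [12.11 ± √(12.11² − 2·9.80·3.67)] / 9.80 = (12.11 ± 8.648) / 9.80, so t = 0.3536 s or t = 2.118 s.
The descending-branch root is 2.118 s.

2.12 s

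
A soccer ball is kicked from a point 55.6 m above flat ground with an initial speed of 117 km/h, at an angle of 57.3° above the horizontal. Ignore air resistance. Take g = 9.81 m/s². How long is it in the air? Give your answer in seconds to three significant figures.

Convert: 117 km/h = 117/3.6 = 32.50 m/s.
Resolve: vₓ = 32.50 cos 57.3° = 17.56 m/s and v_y0 = 32.50 sin 57.3° = 27.35 m/s.
The projectile lands when y = 55.6 + (27.35) t − ½·9.81·t² = 0. Positive root: t = (27.35 + √(27.35² + 2·9.81·55.6)) / 9.81 = (27.35 + 42.88) / 9.81 = 7.159 s.

7.16 s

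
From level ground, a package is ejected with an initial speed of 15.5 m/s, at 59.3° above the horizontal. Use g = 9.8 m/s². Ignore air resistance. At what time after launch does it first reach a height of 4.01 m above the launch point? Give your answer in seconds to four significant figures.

Resolve: vₓ = 15.50 cos 59.3° = 7.913 m/s and v_y0 = 15.50 sin 59.3° = 13.33 m/s.
Require v_y0 t − ½ g t² = 4.01, i.e. 4.900 t² − 13.33 t + 4.01 = 0.
t = [13.33 ± √(13.33² − 2·9.80·4.01)] / 9.80 = (13.33 ± 9.951) / 9.80, so t = 0.3445 s or t = 2.375 s.
The first (ascending) time is 0.3445 s.

0.3445 s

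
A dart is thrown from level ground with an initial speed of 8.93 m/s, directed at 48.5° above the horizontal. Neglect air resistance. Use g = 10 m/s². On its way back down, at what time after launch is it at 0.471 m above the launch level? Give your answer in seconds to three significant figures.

Resolve: vₓ = 8.930 cos 48.5° = 5.917 m/s and v_y0 = 8.930 sin 48.5° = 6.688 m/s.
Require v_y0 t − ½ g t² = 0.471, i.e. 5.000 t² − 6.688 t + 0.471 = 0.
Quadratic formula: t = (6.688 ± √35.312) / 10.0 = (6.688 ± 5.942) / 10.0 → t = 0.07458 s or 1.263 s.
The descending-branch root is 1.263 s.

1.26 s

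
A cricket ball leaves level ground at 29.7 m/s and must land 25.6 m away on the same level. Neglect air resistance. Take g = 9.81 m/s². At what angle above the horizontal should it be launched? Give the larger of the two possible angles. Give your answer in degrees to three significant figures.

R = v₀² sin 2θ / g gives sin 2θ = gR/v₀² = 9.81·25.6/29.7² = 0.2847.
2θ = 16.54° or 180° − 16.54° = 163.5°, so θ = 8.271° or 81.73°.
The larger angle is 81.73°.

81.7°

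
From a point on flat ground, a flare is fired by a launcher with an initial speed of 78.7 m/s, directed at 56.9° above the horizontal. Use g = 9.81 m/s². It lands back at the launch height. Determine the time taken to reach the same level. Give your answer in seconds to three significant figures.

vₓ = 78.70 cos 56.9° = 42.98 m/s; v_y0 = 78.70 sin 56.9° = 65.93 m/s.
Landing at launch height ⇒ T = 2 v_y0 / g = 2 × 65.93 / 9.81 = 13.44 s.

13.4 s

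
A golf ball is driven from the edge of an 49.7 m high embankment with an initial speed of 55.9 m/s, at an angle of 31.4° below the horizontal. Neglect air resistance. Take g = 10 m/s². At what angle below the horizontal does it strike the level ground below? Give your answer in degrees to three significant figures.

Horizontal component vₓ = 55.90 cos 31.4° = 47.71 m/s; vertical v_y0 = −29.12 m/s (downward).
The projectile lands when y = 49.7 + (−29.12) t − ½·10.0·t² = 0. Positive root: t = (−29.12 + √(29.12² + 2·10.0·49.7)) / 10.0 = (−29.12 + 42.92) / 10.0 = 1.380 s.
At impact: v_y = v_y0 − g t = −42.92 m/s; vₓ = 47.71 m/s.
Angle below horizontal: arctan(|v_y|/vₓ) = arctan(42.92/47.71) = 41.97°.

42.0°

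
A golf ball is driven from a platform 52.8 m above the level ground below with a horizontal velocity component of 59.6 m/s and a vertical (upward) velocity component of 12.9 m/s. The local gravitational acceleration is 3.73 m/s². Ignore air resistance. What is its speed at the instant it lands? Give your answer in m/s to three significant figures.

64.1 m/s

The projectile lands when y = 52.8 + (12.90) t − ½·3.73·t² = 0. Positive root: t = (12.90 + √(12.90² + 2·3.73·52.8)) / 3.73 = (12.90 + 23.67) / 3.73 = 9.804 s.
Vertical velocity at impact: v_y = v_y0 − g t = 12.90 − 3.73 × 9.804 = −23.67 m/s.
Speed: |v| = √(vₓ² + v_y²) = √(59.60² + 23.67²) = 64.13 m/s.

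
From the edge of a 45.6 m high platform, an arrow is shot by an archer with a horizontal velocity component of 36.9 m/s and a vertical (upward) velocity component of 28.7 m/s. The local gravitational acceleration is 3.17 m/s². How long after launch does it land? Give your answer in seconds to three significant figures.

With up positive and y = 0 at the ground: y(t) = 45.6 + (28.70) t − 1.585 t². Setting y = 0 and taking the positive root: t = [28.70 + √(28.70² + 2·3.17·45.6)] / 3.17 = (28.70 + 33.36) / 3.17 = 19.58 s.

19.6 s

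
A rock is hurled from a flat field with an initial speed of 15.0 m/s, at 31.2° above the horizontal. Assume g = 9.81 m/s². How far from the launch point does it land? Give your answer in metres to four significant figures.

Resolve: vₓ = 15.00 cos 31.2° = 12.83 m/s and v_y0 = 15.00 sin 31.2° = 7.770 m/s.
Time aloft: T = 2 v_y0 / g = 2 × 7.770 / 9.81 = 1.584 s.
Range: R = vₓ T = 12.83 × 1.584 = 20.33 m.

20.33 m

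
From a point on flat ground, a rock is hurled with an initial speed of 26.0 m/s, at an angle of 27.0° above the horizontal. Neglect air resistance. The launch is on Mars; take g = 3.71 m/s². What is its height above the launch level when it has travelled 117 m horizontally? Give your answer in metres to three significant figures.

12.3 m

Components: vₓ = 26.00 cos 27.0° = 23.17 m/s, v_y0 = 26.00 sin 27.0° = 11.80 m/s.
x = vₓ t ⇒ t = 117/23.17 = 5.050 s.
Height: y = v_y0 t − ½ g t² = 11.80 × 5.050 − 1.855 × 5.050² = 59.61 − 47.32 = 12.30 m.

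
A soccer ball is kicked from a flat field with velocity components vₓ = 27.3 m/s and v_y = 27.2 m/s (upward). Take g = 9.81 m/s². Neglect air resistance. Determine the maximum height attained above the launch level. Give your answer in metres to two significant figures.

Maximum height: H = v_y0² / (2g) = 27.20² / (2 × 9.81) = 37.71 m.

38 m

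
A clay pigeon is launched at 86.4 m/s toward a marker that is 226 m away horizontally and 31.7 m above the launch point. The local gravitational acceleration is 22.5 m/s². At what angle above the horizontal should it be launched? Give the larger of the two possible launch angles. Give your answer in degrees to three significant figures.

Trajectory: y = x tanθ − g x² (1 + tan²θ)/(2v₀²). With x = 226, y = 31.7, v₀ = 86.4, g = 22.5:
76.97 tan²θ − 226 tanθ + (108.7) = 0.
tanθ = [226 ± √(226² − 4 × 76.97 × (108.7))] / (2 × 76.97) = (226 ± 132.7) / 153.9, giving tanθ = 0.6059 or 2.330.
θ = 31.21° or 66.77°; the larger is 66.77°.

66.8°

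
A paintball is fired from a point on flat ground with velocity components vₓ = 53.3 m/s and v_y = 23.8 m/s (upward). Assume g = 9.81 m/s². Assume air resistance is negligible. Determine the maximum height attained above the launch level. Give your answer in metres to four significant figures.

28.87 m

At the apex v_y = 0, so H = v_y0²/(2g) = 23.80²/19.62 = 28.87 m.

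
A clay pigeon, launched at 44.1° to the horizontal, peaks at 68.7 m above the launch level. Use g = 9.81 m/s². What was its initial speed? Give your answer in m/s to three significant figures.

52.8 m/s

At the peak v_y = 0, so v_y0 = √(2gH) = √(2 × 9.81 × 68.7) = 36.71 m/s.
v_y0 = v₀ sin θ ⇒ v₀ = 36.71 / sin 44.1° = 52.76 m/s.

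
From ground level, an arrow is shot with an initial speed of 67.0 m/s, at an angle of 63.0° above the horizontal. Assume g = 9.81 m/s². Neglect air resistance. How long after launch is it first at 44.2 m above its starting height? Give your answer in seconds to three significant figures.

0.792 s

Resolve: vₓ = 67.00 cos 63.0° = 30.42 m/s and v_y0 = 67.00 sin 63.0° = 59.70 m/s.
Require v_y0 t − ½ g t² = 44.2, i.e. 4.905 t² − 59.70 t + 44.2 = 0.
t = [59.70 ± √(59.70² − 2·9.81·44.2)] / 9.81 = (59.70 ± 51.93) / 9.81, so t = 0.7919 s or t = 11.38 s.
The first (ascending) time is 0.7919 s.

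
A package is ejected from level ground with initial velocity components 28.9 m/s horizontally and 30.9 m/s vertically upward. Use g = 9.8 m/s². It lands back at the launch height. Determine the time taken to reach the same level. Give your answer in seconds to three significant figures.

It returns to y = 0 when t = 2 v_y0 / g = 2(30.90)/9.80 = 6.306 s.

6.31 s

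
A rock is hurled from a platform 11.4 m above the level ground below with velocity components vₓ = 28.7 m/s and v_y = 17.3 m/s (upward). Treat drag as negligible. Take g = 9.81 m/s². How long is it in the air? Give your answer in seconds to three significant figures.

4.09 s

The projectile lands when y = 11.4 + (17.30) t − ½·9.81·t² = 0. Positive root: t = (17.30 + √(17.30² + 2·9.81·11.4)) / 9.81 = (17.30 + 22.87) / 9.81 = 4.095 s.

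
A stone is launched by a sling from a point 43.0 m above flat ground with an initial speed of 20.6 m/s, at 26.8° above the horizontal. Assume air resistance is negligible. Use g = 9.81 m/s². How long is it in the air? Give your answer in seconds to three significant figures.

vₓ = 20.60 cos 26.8° = 18.39 m/s; v_y0 = 20.60 sin 26.8° = 9.288 m/s.
Vertical motion (up positive, ground at y = 0): 4.905 t² − (9.288) t − 43.0 = 0, so t = (9.288 + √(9.288² + 2·9.81·43.0)) / 9.81 = (9.288 + 30.49) / 9.81 = 4.055 s.

4.06 s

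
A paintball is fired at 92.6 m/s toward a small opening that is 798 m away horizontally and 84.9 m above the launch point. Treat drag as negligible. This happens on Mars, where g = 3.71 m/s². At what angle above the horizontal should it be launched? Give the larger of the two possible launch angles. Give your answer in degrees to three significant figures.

79.7°

Trajectory: y = x tanθ − g x² (1 + tan²θ)/(2v₀²). With x = 798, y = 84.9, v₀ = 92.6, g = 3.71:
137.8 tan²θ − 798 tanθ + (222.7) = 0.
tanθ = [798 ± √(798² − 4 × 137.8 × (222.7))] / (2 × 137.8) = (798 ± 717.0) / 275.5, giving tanθ = 0.2939 or 5.499.
θ = 16.38° or 79.69°; the larger is 79.69°.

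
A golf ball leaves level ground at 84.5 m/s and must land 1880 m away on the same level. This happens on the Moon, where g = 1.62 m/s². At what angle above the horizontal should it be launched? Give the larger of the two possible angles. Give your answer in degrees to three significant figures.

Level-ground range R = v₀² sin(2θ)/g ⇒ sin(2θ) = gR/v₀² = 1.62 × 1880 / 84.5² = 0.4265.
2θ = 25.25° or 180° − 25.25° = 154.8°, so θ = 12.62° or 77.38°.
The larger angle is 77.38°.

77.4°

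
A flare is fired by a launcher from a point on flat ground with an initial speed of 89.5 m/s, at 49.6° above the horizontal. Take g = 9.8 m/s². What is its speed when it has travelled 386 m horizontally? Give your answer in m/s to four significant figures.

58.08 m/s

Horizontal component vₓ = 89.50 cos 49.6° = 58.01 m/s; vertical v_y0 = 89.50 sin 49.6° = 68.16 m/s.
x = vₓ t ⇒ t = 386/58.01 = 6.654 s.
Vertical velocity there: v_y = v_y0 − g t = 68.16 − 9.80 × 6.654 = 2.945 m/s.
Speed: √(vₓ² + v_y²) = √(58.01² + 2.945²) = 58.08 m/s.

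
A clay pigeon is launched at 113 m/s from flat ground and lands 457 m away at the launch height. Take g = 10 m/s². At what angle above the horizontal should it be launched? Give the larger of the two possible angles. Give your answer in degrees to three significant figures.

79.5°

R = v₀² sin 2θ / g gives sin 2θ = gR/v₀² = 10.0·457/113² = 0.3579.
2θ = 20.97° or 180° − 20.97° = 159.0°, so θ = 10.49° or 79.51°.
The larger angle is 79.51°.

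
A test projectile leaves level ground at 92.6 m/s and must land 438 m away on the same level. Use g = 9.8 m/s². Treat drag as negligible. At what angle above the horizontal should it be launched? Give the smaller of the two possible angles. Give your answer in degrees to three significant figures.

Level-ground range R = v₀² sin(2θ)/g ⇒ sin(2θ) = gR/v₀² = 9.80 × 438 / 92.6² = 0.5006.
2θ = 30.04° or 180° − 30.04° = 150.0°, so θ = 15.02° or 74.98°.
The smaller angle is 15.02°.

15.0°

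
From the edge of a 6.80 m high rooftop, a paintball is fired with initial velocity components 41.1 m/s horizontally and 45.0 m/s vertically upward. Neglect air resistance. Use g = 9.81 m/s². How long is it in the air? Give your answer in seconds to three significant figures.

The projectile lands when y = 6.80 + (45.00) t − ½·9.81·t² = 0. Positive root: t = (45.00 + √(45.00² + 2·9.81·6.80)) / 9.81 = (45.00 + 46.46) / 9.81 = 9.323 s.

9.32 s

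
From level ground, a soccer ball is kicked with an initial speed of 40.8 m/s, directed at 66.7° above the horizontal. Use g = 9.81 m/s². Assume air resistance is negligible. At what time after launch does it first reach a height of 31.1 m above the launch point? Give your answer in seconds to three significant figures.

0.947 s

vₓ = 40.80 cos 66.7° = 16.14 m/s; v_y0 = 40.80 sin 66.7° = 37.47 m/s.
Set y = v_y0 t − ½ g t² = 31.1: 4.905 t² − 37.47 t + 31.1 = 0.
t = [37.47 ± √(37.47² − 2·9.81·31.1)] / 9.81 = (37.47 ± 28.18) / 9.81, so t = 0.9474 s or t = 6.692 s.
The first (ascending) time is 0.9474 s.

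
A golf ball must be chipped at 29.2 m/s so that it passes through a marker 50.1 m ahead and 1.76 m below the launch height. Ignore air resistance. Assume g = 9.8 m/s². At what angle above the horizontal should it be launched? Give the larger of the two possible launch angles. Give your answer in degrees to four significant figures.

Trajectory: y = x tanθ − g x² (1 + tan²θ)/(2v₀²). With x = 50.1, y = −1.76, v₀ = 29.2, g = 9.80:
14.42 tan²θ − 50.1 tanθ + (12.66) = 0.
tanθ = [50.1 ± √(50.1² − 4 × 14.42 × (12.66))] / (2 × 14.42) = (50.1 ± 42.18) / 28.85, giving tanθ = 0.2745 or 3.199.
θ = 15.35° or 72.64°; the larger is 72.64°.

72.64°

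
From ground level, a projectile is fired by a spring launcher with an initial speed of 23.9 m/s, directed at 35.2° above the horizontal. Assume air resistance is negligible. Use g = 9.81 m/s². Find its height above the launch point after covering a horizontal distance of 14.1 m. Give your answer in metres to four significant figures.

Components: vₓ = 23.90 cos 35.2° = 19.53 m/s, v_y0 = 23.90 sin 35.2° = 13.78 m/s.
x = vₓ t ⇒ t = 14.1/19.53 = 0.7220 s.
Height: y = v_y0 t − ½ g t² = 13.78 × 0.7220 − 4.905 × 0.7220² = 9.946 − 2.557 = 7.390 m.

7.390 m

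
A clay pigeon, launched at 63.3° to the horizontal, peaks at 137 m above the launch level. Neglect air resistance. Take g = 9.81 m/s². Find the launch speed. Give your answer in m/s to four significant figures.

58.03 m/s

At the peak v_y = 0, so v_y0 = √(2gH) = √(2 × 9.81 × 137) = 51.85 m/s.
v_y0 = v₀ sin θ ⇒ v₀ = 51.85 / sin 63.3° = 58.03 m/s.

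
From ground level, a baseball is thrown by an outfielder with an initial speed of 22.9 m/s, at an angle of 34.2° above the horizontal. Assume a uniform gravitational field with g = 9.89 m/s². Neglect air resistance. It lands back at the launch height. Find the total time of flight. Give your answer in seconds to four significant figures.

2.603 s

Horizontal component vₓ = 22.90 cos 34.2° = 18.94 m/s; vertical v_y0 = 22.90 sin 34.2° = 12.87 m/s.
It returns to y = 0 when t = 2 v_y0 / g = 2(12.87)/9.89 = 2.603 s.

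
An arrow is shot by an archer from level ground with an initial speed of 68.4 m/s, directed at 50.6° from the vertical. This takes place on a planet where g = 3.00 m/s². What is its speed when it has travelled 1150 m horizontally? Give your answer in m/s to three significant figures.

vₓ = 68.40 sin 50.6° = 52.85 m/s; v_y0 = 68.40 cos 50.6° = 43.42 m/s.
Time to reach x = 1150 m: t = x/vₓ = 1150/52.85 = 21.76 s.
Vertical velocity there: v_y = v_y0 − g t = 43.42 − 3.00 × 21.76 = −21.86 m/s.
Speed: √(vₓ² + v_y²) = √(52.85² + 21.86²) = 57.20 m/s.

57.2 m/s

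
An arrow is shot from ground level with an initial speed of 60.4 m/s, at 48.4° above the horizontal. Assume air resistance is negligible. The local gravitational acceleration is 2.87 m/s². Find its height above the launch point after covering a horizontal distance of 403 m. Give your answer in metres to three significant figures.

vₓ = 60.40 cos 48.4° = 40.10 m/s; v_y0 = 60.40 sin 48.4° = 45.17 m/s.
Time to reach x = 403 m: t = x/vₓ = 403/40.10 = 10.05 s.
Height: y = v_y0 t − ½ g t² = 45.17 × 10.05 − 1.435 × 10.05² = 453.9 − 144.9 = 309.0 m.

309 m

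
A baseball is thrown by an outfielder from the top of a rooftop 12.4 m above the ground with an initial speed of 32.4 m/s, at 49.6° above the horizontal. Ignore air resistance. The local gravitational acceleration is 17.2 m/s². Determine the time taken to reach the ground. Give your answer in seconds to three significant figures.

3.31 s

vₓ = 32.40 cos 49.6° = 21.00 m/s; v_y0 = 32.40 sin 49.6° = 24.67 m/s.
Vertical motion (up positive, ground at y = 0): 8.600 t² − (24.67) t − 12.4 = 0, so t = (24.67 + √(24.67² + 2·17.2·12.4)) / 17.2 = (24.67 + 32.18) / 17.2 = 3.305 s.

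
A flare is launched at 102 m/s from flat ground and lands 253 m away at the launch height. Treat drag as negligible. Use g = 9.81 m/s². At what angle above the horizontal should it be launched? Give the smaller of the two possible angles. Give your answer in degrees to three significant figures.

6.90°

Level-ground range R = v₀² sin(2θ)/g ⇒ sin(2θ) = gR/v₀² = 9.81 × 253 / 102² = 0.2386.
2θ = 13.80° or 180° − 13.80° = 166.2°, so θ = 6.901° or 83.10°.
The smaller angle is 6.901°.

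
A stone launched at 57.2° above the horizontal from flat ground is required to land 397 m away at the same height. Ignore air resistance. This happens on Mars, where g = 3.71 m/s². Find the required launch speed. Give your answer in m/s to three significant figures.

40.2 m/s

Level-ground range: R = v₀² sin(2θ)/g, so v₀ = √(gR / sin 2θ).
v₀ = √(3.71 × 397 / sin 114.4°) = √(1473 / 0.9107) = √1617.3 = 40.22 m/s.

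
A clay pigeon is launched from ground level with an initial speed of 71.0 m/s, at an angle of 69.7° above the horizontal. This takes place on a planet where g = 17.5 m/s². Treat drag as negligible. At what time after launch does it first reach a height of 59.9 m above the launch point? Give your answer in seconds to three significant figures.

Components: vₓ = 71.00 cos 69.7° = 24.63 m/s, v_y0 = 71.00 sin 69.7° = 66.59 m/s.
Require v_y0 t − ½ g t² = 59.9, i.e. 8.750 t² − 66.59 t + 59.9 = 0.
t = [66.59 ± √(66.59² − 2·17.5·59.9)] / 17.5 = (66.59 ± 48.35) / 17.5, so t = 1.042 s or t = 6.568 s.
The first (ascending) time is 1.042 s.

1.04 s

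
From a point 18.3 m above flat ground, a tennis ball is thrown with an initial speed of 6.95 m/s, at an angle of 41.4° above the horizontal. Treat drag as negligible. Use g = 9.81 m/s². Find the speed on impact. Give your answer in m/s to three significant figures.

Horizontal component vₓ = 6.950 cos 41.4° = 5.213 m/s; vertical v_y0 = 6.950 sin 41.4° = 4.596 m/s.
The projectile lands when y = 18.3 + (4.596) t − ½·9.81·t² = 0. Positive root: t = (4.596 + √(4.596² + 2·9.81·18.3)) / 9.81 = (4.596 + 19.50) / 9.81 = 2.456 s.
Vertical velocity at impact: v_y = v_y0 − g t = 4.596 − 9.81 × 2.456 = −19.50 m/s.
Speed: |v| = √(vₓ² + v_y²) = √(5.213² + 19.50²) = 20.18 m/s.

20.2 m/s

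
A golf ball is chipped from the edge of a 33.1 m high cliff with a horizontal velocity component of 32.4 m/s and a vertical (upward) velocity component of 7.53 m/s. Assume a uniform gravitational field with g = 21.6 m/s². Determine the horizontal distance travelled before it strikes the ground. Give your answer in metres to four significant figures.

69.13 m

Vertical motion (up positive, ground at y = 0): 10.80 t² − (7.530) t − 33.1 = 0, so t = (7.530 + √(7.530² + 2·21.6·33.1)) / 21.6 = (7.530 + 38.56) / 21.6 = 2.134 s.
Horizontal distance: R = vₓ t = 32.40 × 2.134 = 69.13 m.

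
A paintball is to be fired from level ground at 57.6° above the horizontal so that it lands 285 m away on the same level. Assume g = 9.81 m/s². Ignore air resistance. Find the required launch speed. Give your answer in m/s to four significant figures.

Level-ground range: R = v₀² sin(2θ)/g, so v₀ = √(gR / sin 2θ).
v₀ = √(9.81 × 285 / sin 115.2°) = √(2796 / 0.9048) = √3089.9 = 55.59 m/s.

55.59 m/s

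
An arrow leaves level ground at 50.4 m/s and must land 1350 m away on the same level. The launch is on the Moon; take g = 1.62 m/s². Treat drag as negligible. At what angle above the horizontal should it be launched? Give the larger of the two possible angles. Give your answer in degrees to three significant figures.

60.3°

R = v₀² sin 2θ / g gives sin 2θ = gR/v₀² = 1.62·1350/50.4² = 0.8610.
2θ = 59.43° or 180° − 59.43° = 120.6°, so θ = 29.71° or 60.29°.
The larger angle is 60.29°.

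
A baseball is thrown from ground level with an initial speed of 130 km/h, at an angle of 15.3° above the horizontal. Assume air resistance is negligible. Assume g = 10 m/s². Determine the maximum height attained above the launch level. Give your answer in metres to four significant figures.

4.540 m

Convert: 130 km/h = 130/3.6 = 36.11 m/s.
Horizontal component vₓ = 36.11 cos 15.3° = 34.83 m/s; vertical v_y0 = 36.11 sin 15.3° = 9.529 m/s.
At the apex v_y = 0, so H = v_y0²/(2g) = 9.529²/20.00 = 4.540 m.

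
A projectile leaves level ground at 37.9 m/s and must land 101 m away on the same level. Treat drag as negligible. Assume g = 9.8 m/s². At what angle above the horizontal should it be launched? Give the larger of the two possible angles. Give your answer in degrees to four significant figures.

68.22°

Level-ground range R = v₀² sin(2θ)/g ⇒ sin(2θ) = gR/v₀² = 9.80 × 101 / 37.9² = 0.6891.
2θ = 43.56° or 180° − 43.56° = 136.4°, so θ = 21.78° or 68.22°.
The larger angle is 68.22°.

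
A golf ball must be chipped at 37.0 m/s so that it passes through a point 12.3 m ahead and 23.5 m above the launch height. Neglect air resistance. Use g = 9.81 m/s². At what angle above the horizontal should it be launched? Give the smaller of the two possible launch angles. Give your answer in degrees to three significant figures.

Trajectory: y = x tanθ − g x² (1 + tan²θ)/(2v₀²). With x = 12.3, y = 23.5, v₀ = 37.0, g = 9.81:
0.5421 tan²θ − 12.3 tanθ + (24.04) = 0.
tanθ = [12.3 ± √(12.3² − 4 × 0.5421 × (24.04))] / (2 × 0.5421) = (12.3 ± 9.958) / 1.084, giving tanθ = 2.160 or 20.53.
θ = 65.16° or 87.21°; the smaller is 65.16°.

65.2°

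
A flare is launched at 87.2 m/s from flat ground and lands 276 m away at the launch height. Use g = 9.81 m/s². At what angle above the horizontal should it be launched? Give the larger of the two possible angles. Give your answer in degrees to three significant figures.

79.6°

From R = (v₀²/g) sin 2θ: sin 2θ = 9.81 × 276 / 7603.8 = 0.3561.
2θ = 20.86° or 180° − 20.86° = 159.1°, so θ = 10.43° or 79.57°.
The larger angle is 79.57°.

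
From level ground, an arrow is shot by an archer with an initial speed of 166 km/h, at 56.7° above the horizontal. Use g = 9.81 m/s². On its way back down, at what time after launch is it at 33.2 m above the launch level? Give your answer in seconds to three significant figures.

6.87 s

Convert: 166 km/h = 166/3.6 = 46.11 m/s.
Resolve: vₓ = 46.11 cos 56.7° = 25.32 m/s and v_y0 = 46.11 sin 56.7° = 38.54 m/s.
Set y = v_y0 t − ½ g t² = 33.2: 4.905 t² − 38.54 t + 33.2 = 0.
Quadratic formula: t = (38.54 ± √833.95) / 9.81 = (38.54 ± 28.88) / 9.81 → t = 0.9849 s or 6.872 s.
The descending-branch root is 6.872 s.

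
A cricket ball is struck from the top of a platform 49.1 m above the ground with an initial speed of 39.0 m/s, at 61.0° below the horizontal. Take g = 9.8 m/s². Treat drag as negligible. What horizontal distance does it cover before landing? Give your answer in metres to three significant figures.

23.1 m

Resolve: vₓ = 39.00 cos 61.0° = 18.91 m/s and v_y0 = −34.11 m/s (downward).
With up positive and y = 0 at the ground: y(t) = 49.1 + (−34.11) t − 4.900 t². Setting y = 0 and taking the positive root: t = [−34.11 + √(34.11² + 2·9.80·49.1)] / 9.80 = (−34.11 + 46.11) / 9.80 = 1.224 s.
Horizontal distance: R = vₓ t = 18.91 × 1.224 = 23.15 m.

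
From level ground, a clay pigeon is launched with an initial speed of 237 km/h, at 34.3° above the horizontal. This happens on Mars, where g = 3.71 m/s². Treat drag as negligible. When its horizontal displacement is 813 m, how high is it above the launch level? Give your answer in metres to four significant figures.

140.0 m

Convert: 237 km/h = 237/3.6 = 65.83 m/s.
vₓ = 65.83 cos 34.3° = 54.38 m/s; v_y0 = 65.83 sin 34.3° = 37.10 m/s.
Time to reach x = 813 m: t = x/vₓ = 813/54.38 = 14.95 s.
Height: y = v_y0 t − ½ g t² = 37.10 × 14.95 − 1.855 × 14.95² = 554.6 − 414.5 = 140.0 m.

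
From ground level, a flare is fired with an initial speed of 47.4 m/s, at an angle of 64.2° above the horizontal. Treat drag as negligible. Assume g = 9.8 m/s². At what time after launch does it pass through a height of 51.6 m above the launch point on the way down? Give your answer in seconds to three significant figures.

Components: vₓ = 47.40 cos 64.2° = 20.63 m/s, v_y0 = 47.40 sin 64.2° = 42.68 m/s.
Set y = v_y0 t − ½ g t² = 51.6: 4.900 t² − 42.68 t + 51.6 = 0.
Quadratic formula: t = (42.68 ± √809.80) / 9.80 = (42.68 ± 28.46) / 9.80 → t = 1.451 s or 7.258 s.
The descending-branch root is 7.258 s.

7.26 s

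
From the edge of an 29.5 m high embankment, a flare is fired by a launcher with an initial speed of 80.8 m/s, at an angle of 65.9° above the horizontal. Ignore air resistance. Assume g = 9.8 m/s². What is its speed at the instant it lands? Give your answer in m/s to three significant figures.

Components: vₓ = 80.80 cos 65.9° = 32.99 m/s, v_y0 = 80.80 sin 65.9° = 73.76 m/s.
With up positive and y = 0 at the ground: y(t) = 29.5 + (73.76) t − 4.900 t². Setting y = 0 and taking the positive root: t = [73.76 + √(73.76² + 2·9.80·29.5)] / 9.80 = (73.76 + 77.58) / 9.80 = 15.44 s.
Vertical velocity at impact: v_y = v_y0 − g t = 73.76 − 9.80 × 15.44 = −77.58 m/s.
Speed: |v| = √(vₓ² + v_y²) = √(32.99² + 77.58²) = 84.30 m/s.

84.3 m/s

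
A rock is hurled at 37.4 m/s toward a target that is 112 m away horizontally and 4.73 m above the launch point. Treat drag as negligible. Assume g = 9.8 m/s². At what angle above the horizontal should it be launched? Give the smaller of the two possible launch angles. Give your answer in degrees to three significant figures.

Trajectory: y = x tanθ − g x² (1 + tan²θ)/(2v₀²). With x = 112, y = 4.73, v₀ = 37.4, g = 9.80:
43.94 tan²θ − 112 tanθ + (48.67) = 0.
tanθ = [112 ± √(112² − 4 × 43.94 × (48.67))] / (2 × 43.94) = (112 ± 63.16) / 87.89, giving tanθ = 0.5558 or 1.993.
θ = 29.06° or 63.35°; the smaller is 29.06°.

29.1°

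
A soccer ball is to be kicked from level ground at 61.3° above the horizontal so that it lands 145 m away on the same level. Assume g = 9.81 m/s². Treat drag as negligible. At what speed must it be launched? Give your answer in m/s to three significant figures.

From R = (v₀² / g) sin 2θ: v₀ = √(gR / sin 2θ).
v₀ = √(9.81 × 145 / sin 122.6°) = √(1422 / 0.8425) = √1688.5 = 41.09 m/s.

41.1 m/s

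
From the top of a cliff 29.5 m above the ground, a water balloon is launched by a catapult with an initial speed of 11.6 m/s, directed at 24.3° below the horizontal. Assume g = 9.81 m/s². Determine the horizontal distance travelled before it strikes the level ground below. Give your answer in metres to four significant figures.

Components: vₓ = 11.60 cos 24.3° = 10.57 m/s, v_y0 = −4.774 m/s (downward).
The projectile lands when y = 29.5 + (−4.774) t − ½·9.81·t² = 0. Positive root: t = (−4.774 + √(4.774² + 2·9.81·29.5)) / 9.81 = (−4.774 + 24.53) / 9.81 = 2.014 s.
Horizontal distance: R = vₓ t = 10.57 × 2.014 = 21.29 m.

21.29 m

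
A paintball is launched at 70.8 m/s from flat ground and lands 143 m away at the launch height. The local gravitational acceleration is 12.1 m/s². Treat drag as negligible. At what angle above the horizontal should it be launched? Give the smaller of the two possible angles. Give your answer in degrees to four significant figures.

10.10°

R = v₀² sin 2θ / g gives sin 2θ = gR/v₀² = 12.1·143/70.8² = 0.3452.
2θ = 20.19° or 180° − 20.19° = 159.8°, so θ = 10.10° or 79.90°.
The smaller angle is 10.10°.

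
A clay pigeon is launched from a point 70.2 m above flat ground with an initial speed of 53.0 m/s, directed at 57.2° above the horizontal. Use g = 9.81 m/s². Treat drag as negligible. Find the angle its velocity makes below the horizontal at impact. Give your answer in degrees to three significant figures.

63.7°

Components: vₓ = 53.00 cos 57.2° = 28.71 m/s, v_y0 = 53.00 sin 57.2° = 44.55 m/s.
With up positive and y = 0 at the ground: y(t) = 70.2 + (44.55) t − 4.905 t². Setting y = 0 and taking the positive root: t = [44.55 + √(44.55² + 2·9.81·70.2)] / 9.81 = (44.55 + 57.98) / 9.81 = 10.45 s.
At impact: v_y = v_y0 − g t = −57.98 m/s; vₓ = 28.71 m/s.
Angle below horizontal: arctan(|v_y|/vₓ) = arctan(57.98/28.71) = 63.66°.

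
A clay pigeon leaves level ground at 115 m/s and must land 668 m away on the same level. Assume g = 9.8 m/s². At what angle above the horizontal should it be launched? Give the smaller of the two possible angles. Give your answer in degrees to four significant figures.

From R = (v₀²/g) sin 2θ: sin 2θ = 9.80 × 668 / 13225 = 0.4950.
2θ = 29.67° or 180° − 29.67° = 150.3°, so θ = 14.83° or 75.17°.
The smaller angle is 14.83°.

14.83°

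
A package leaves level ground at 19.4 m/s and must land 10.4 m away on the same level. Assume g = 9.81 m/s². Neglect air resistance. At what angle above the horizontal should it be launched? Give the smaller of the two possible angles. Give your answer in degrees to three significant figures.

7.86°

From R = (v₀²/g) sin 2θ: sin 2θ = 9.81 × 10.4 / 376.36 = 0.2711.
2θ = 15.73° or 180° − 15.73° = 164.3°, so θ = 7.864° or 82.14°.
The smaller angle is 7.864°.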